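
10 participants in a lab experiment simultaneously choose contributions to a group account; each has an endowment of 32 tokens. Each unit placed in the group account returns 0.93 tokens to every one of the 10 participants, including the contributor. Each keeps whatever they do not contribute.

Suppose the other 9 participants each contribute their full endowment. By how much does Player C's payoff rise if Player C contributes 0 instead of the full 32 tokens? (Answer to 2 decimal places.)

Switching from a contribution of 32 to 0 lets Player C keep an extra 32 tokens, but lowers the group account by 32, which costs Player C their own share of that drop: 0.93 × 32 = 29.76.
Net gain = 32 − 29.76 = 2.24. The private return per contributed unit (0.93) is below 1, so free-riding is indeed the best response regardless of what the others do.

2.24 tokens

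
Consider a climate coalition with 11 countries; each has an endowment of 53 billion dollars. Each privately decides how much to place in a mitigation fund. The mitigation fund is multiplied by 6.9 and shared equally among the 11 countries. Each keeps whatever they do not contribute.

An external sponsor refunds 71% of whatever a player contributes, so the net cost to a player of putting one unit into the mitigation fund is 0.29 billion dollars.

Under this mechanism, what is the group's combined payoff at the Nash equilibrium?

4436.63 billion dollars

The effective private return per unit is now (6.9/11) / 0.29 = 2.1630 > 1, so every player's dominant strategy flips to full contribution.
So the Nash equilibrium is full contribution by all 11; the group earns 11 × (53 × 0.71 + 6.9 × 53) = 4436.63.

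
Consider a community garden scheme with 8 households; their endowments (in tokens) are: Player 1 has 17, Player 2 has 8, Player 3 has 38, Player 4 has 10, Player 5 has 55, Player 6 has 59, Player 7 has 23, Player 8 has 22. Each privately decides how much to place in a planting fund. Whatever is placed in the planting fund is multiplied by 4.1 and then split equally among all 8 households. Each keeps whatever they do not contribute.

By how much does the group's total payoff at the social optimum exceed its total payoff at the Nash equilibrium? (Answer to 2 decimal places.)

The private return per contributed unit is 4.1/8 = 0.5125 < 1 for every player regardless of endowment, so the Nash equilibrium is zero contribution and the group total is Σ E_j = 17 + 8 + 38 + 10 + 55 + 59 + 23 + 22 = 232.
Each contributed unit returns 4.100 to the group, so the social optimum is full contribution by everyone: group total = 4.100 × 232 = 951.20.
Efficiency loss = (4.100 − 1) × 232 = 719.20.

719.20 tokens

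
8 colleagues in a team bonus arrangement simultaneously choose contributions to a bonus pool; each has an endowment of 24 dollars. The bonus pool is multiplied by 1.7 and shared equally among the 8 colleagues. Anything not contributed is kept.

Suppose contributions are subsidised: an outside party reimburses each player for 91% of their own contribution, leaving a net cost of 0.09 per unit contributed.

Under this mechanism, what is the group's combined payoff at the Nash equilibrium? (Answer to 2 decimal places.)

The effective private return per unit is now (1.7/8) / 0.09 = 2.3611 > 1, so every player's dominant strategy flips to full contribution.
So the Nash equilibrium is full contribution by all 8; the group earns 8 × (24 × 0.91 + 1.7 × 24) = 501.12.

501.12 dollars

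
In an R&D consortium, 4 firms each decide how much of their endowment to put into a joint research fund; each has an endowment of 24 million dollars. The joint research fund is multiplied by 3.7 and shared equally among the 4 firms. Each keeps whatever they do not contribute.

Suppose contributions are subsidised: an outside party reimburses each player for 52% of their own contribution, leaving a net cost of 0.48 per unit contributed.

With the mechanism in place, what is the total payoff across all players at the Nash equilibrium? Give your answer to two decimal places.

405.12 million dollars

With the mechanism, a contributed unit returns (3.7/4) / 0.48 = 1.9271 per unit of net cost to the contributor — now above 1 — so contributing fully is weakly dominant for every player.
So the Nash equilibrium is full contribution by all 4; the group earns 4 × (24 × 0.52 + 3.7 × 24) = 405.12.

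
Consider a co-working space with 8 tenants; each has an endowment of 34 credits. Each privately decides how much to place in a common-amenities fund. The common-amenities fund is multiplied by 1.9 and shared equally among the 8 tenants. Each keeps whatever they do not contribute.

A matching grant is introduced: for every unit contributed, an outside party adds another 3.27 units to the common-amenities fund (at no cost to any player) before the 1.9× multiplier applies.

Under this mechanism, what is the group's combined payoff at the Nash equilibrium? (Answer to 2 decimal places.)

2206.74 credits

Under the mechanism each unit contributed yields 1.9 × 4.27 / 8 = 1.0141 back to its contributor per unit of net cost, which exceeds 1, making full contribution the dominant choice for everyone.
So the Nash equilibrium is full contribution by all 8; the group earns 1.9 × 4.27 × 272 = 2206.74.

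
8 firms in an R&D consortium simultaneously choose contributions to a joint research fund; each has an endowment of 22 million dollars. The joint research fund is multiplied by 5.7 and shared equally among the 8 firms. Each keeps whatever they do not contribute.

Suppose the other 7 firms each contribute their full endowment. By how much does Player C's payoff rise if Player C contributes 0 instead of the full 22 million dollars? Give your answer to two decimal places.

6.33 million dollars

Switching from a contribution of 22 to 0 lets Player C keep an extra 22 million dollars, but lowers the joint research fund by 22, which costs Player C their own share of that drop: 5.7/8 × 22 = 15.67.
Net gain = 22 − 15.67 = 6.33. The private return per contributed unit (0.7125) is below 1, so free-riding is indeed the best response regardless of what the others do.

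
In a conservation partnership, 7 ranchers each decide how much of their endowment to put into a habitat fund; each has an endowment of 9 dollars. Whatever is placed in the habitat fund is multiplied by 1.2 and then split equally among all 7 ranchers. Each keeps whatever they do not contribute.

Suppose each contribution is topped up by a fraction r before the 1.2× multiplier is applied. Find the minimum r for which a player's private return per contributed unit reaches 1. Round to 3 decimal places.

With matching at rate r, one contributed unit becomes (1 + r) in the habitat fund and returns 1.2 × (1 + r) / 7 to the contributor.
Setting this equal to 1: 1 + r = 7/1.2 = 5.8333.
So the minimum matching rate is r = 5.8333 − 1 = 4.833.

4.833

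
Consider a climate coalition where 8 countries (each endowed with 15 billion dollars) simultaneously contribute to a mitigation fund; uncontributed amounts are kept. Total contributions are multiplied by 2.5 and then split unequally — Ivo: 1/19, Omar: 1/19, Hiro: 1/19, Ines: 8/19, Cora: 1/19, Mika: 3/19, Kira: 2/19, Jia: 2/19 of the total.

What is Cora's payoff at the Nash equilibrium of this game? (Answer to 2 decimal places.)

16.97 billion dollars

For player j, contributing a unit is worthwhile iff 2.5 × (j's share) ≥ 1, i.e. iff j's share is at least 0.4000.
Ines alone (share 8/19) is above the threshold, contributing 15; the remaining 7 contribute 0. Total contributed: 15.
Cora keeps 15 and receives 2.5 × 15 × 1/19 = 1.97 from the mitigation fund, for a payoff of 16.97.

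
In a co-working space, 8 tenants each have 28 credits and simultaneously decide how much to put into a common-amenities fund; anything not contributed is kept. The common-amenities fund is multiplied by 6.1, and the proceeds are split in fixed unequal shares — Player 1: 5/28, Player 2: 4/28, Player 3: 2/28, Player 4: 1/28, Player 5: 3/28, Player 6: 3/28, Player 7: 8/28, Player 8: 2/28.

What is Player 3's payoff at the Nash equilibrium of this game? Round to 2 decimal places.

Player j's private return per contributed unit is 6.1 × (j's share). Contributing is weakly dominant for j when that share is at least 1/6.1 = 0.1639, and contributing 0 is dominant otherwise.
The shares above 0.1639 belong to Player 1 and Player 7, contributing 28 each; the remaining 6 contribute 0. Total contributed: 56.
Player 3 keeps 28 and receives 6.1 × 56 × 2/28 = 24.40 from the common-amenities fund, for a payoff of 52.40.

52.40 credits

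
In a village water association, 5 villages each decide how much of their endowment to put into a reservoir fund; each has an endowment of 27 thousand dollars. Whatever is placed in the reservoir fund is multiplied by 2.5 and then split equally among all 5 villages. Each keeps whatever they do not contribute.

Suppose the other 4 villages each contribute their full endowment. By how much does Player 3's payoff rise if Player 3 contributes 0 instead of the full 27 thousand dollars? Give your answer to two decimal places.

Switching from a contribution of 27 to 0 lets Player 3 keep an extra 27 thousand dollars, but lowers the reservoir fund by 27, which costs Player 3 their own share of that drop: 2.5/5 × 27 = 13.50.
Net gain = 27 − 13.50 = 13.50. The private return per contributed unit (0.5000) is below 1, so free-riding is indeed the best response regardless of what the others do.

13.50 thousand dollars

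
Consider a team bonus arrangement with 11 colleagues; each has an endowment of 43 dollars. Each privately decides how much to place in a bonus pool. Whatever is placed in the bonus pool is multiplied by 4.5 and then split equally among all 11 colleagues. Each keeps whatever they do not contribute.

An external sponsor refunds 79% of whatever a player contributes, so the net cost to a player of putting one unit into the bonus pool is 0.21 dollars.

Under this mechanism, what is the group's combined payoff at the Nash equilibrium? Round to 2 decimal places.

2502.17 dollars

With the mechanism, a contributed unit returns (4.5/11) / 0.21 = 1.9481 per unit of net cost to the contributor — now above 1 — so contributing fully is weakly dominant for every player.
So the Nash equilibrium is full contribution by all 11; the group earns 11 × (43 × 0.79 + 4.5 × 43) = 2502.17.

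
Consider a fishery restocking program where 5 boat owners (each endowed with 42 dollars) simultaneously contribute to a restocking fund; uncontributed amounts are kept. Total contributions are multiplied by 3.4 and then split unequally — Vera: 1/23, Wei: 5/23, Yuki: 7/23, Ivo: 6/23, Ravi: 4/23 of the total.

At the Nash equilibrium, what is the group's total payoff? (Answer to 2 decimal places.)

For player j, contributing a unit is worthwhile iff 3.4 × (j's share) ≥ 1, i.e. iff j's share is at least 0.2941.
The only share above 0.2941 is Yuki's 7/23, contributing 42; the remaining 4 contribute 0. Total contributed: 42.
The restocking fund pays out 3.4 × 42 = 142.80 in total (split across the unequal shares, but the aggregate is all that matters for the group sum).
The 4 free-riders keep 42 each, adding 168. Group total = 168 + 142.80 = 310.80.

310.80 dollars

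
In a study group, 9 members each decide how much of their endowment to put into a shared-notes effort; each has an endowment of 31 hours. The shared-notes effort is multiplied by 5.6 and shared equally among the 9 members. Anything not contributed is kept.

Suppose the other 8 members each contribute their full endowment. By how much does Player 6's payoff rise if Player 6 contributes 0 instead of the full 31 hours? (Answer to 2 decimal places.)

Switching from a contribution of 31 to 0 lets Player 6 keep an extra 31 hours, but lowers the shared-notes effort by 31, which costs Player 6 their own share of that drop: 5.6/9 × 31 = 19.29.
Net gain = 31 − 19.29 = 11.71. The private return per contributed unit (0.6222) is below 1, so free-riding is indeed the best response regardless of what the others do.

11.71 hours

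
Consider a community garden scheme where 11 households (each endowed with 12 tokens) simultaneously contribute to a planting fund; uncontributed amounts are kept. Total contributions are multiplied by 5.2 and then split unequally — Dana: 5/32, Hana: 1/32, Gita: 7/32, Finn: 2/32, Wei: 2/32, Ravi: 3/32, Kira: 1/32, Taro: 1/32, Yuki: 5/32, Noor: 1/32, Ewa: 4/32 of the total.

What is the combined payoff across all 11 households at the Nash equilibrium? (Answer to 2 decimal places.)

Each unit j contributes comes back to j as 5.2 × (j's share), so j prefers to contribute only if that share exceeds 1/5.2 = 0.1923; otherwise keeping the unit dominates.
Gita alone (share 7/32) is above the threshold, contributing 12; the remaining 10 contribute 0. Total contributed: 12.
The planting fund pays out 5.2 × 12 = 62.40 in total (split across the unequal shares, but the aggregate is all that matters for the group sum).
The 10 free-riders keep 12 each, adding 120. Group total = 120 + 62.40 = 182.40.

182.40 tokens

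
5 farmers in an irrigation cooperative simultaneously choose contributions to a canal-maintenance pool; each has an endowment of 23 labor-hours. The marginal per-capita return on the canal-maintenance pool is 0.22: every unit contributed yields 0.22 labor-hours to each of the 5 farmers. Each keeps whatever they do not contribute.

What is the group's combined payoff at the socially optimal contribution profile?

126.50 labor-hours

Each contributed unit returns 1.100 to the group as a whole (0.22 to each of 5 players), which exceeds 1, so the social optimum is full contribution: group total = 1.100 × 115 = 126.50.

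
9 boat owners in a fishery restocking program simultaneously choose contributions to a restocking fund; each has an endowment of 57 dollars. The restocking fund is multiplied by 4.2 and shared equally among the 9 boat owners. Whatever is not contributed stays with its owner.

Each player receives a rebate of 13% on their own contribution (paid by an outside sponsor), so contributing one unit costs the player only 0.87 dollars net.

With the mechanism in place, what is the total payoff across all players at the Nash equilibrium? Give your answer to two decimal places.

513.00 dollars

The effective private return is (4.2/9) / 0.87 = 0.5364, which is still under 1, so the mechanism doesn't change anyone's dominant strategy: zero contribution.
At the Nash equilibrium no one contributes; group total payoff = 9 × 57 = 513.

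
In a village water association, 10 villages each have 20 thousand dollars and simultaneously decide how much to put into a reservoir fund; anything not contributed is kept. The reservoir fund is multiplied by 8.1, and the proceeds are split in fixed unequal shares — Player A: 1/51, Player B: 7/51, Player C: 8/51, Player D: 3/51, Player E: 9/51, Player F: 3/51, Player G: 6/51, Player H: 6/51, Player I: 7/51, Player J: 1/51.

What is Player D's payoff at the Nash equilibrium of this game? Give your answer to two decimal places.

For player j, contributing a unit is worthwhile iff 8.1 × (j's share) ≥ 1, i.e. iff j's share is at least 0.1235.
Player B, Player C, Player E and Player I are above the threshold, contributing 20 each; the remaining 6 contribute 0. Total contributed: 80.
Player D keeps 20 and receives 8.1 × 80 × 3/51 = 38.12 from the reservoir fund, for a payoff of 58.12.

58.12 thousand dollars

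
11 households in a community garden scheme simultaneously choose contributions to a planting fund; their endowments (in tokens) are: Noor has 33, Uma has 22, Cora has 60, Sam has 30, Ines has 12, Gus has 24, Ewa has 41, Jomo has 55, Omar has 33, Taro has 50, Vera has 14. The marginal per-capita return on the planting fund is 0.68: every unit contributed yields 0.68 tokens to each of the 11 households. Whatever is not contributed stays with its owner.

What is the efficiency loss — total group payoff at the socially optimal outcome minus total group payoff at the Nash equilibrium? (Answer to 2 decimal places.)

2423.52 tokens

The private return per contributed unit is 0.68 < 1 for everyone, so the Nash equilibrium is zero contribution and the group total is Σ E_j = 33 + 22 + 60 + 30 + 12 + 24 + 41 + 55 + 33 + 50 + 14 = 374.
Each contributed unit returns 7.480 to the group, so the social optimum is full contribution by everyone: group total = 7.480 × 374 = 2797.52.
Efficiency loss = (7.480 − 1) × 374 = 2423.52.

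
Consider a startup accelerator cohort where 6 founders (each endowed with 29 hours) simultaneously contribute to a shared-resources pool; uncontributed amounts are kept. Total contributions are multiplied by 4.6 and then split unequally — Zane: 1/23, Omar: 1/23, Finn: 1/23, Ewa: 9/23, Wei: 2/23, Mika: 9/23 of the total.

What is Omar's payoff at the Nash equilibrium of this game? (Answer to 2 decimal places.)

For player j, contributing a unit is worthwhile iff 4.6 × (j's share) ≥ 1, i.e. iff j's share is at least 0.2174.
The shares above 0.2174 belong to Ewa and Mika, contributing 29 each; the remaining 4 contribute 0. Total contributed: 58.
Omar keeps 29 and receives 4.6 × 58 × 1/23 = 11.60 from the shared-resources pool, for a payoff of 40.60.

40.60 hours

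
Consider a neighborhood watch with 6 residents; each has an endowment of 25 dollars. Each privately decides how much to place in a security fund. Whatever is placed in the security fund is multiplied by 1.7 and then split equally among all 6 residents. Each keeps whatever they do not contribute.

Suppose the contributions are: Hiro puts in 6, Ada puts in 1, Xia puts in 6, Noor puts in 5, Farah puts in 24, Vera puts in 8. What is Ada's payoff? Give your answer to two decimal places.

38.17 dollars

Total contributed: 6 + 1 + 6 + 5 + 24 + 8 = 50.
Each receives 1.7 × 50 / 6 = 14.17 from the security fund.
Ada keeps 25 − 1 = 24, so Ada's payoff is 24 + 14.17 = 38.17.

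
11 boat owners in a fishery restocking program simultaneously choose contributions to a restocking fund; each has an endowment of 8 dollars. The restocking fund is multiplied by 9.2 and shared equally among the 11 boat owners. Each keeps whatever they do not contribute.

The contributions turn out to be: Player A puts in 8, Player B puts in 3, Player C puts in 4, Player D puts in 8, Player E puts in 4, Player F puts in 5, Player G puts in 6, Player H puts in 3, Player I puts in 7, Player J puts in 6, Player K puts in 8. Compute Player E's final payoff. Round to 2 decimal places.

55.85 dollars

Total contributed: 8 + 3 + 4 + 8 + 4 + 5 + 6 + 3 + 7 + 6 + 8 = 62.
Each receives 9.2 × 62 / 11 = 51.85 from the restocking fund.
Player E keeps 8 − 4 = 4, so Player E's payoff is 4 + 51.85 = 55.85.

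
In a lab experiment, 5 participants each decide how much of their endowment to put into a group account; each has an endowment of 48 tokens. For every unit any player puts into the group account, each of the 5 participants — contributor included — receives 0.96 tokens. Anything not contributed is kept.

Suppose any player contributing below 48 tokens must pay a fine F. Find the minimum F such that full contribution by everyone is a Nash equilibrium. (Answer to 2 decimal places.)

Given the others contribute fully, the best deviation is to contribute 0 (any partial contribution still incurs the fine and gives up units whose private return 0.96 is below 1).
Deviating from 48 to 0 saves 48 tokens but forfeits the deviator's share of the drop in the group account: 0.96 × 48 = 46.08.
So the deviation gain is 48 − 46.08 = 1.92, and the fine must be at least 1.92 tokens to wipe it out.

1.92 tokens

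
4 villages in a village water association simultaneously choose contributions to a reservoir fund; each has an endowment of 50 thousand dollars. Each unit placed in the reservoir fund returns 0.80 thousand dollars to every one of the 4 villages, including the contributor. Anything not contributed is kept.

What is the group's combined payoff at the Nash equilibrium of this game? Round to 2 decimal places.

The private return per contributed unit is 0.80 < 1, so contributing 0 is dominant for every player. At the Nash equilibrium everyone keeps their 50, and the group total is 4 × 50 = 200.

200.00 thousand dollars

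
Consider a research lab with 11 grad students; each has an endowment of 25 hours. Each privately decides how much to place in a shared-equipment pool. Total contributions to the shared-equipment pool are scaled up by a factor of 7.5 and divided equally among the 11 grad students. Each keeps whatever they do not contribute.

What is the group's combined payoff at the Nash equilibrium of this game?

275.00 hours

Each contributed unit returns 7.5/11 = 0.6818 to its contributor — below 1 — so contributing 0 is dominant for every player. At the Nash equilibrium everyone keeps their 25, and the group total is 11 × 25 = 275.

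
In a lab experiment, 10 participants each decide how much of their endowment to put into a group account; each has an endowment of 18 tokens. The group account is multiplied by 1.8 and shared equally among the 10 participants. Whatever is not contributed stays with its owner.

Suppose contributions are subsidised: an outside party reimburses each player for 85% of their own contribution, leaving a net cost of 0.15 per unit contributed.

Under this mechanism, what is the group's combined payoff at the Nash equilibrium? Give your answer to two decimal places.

With the mechanism, a contributed unit returns (1.8/10) / 0.15 = 1.2000 per unit of net cost to the contributor — now above 1 — so contributing fully is weakly dominant for every player.
At the Nash equilibrium everyone contributes 18. Group total payoff = 10 × (18 × 0.85 + 1.8 × 18) = 477.00.

477.00 tokens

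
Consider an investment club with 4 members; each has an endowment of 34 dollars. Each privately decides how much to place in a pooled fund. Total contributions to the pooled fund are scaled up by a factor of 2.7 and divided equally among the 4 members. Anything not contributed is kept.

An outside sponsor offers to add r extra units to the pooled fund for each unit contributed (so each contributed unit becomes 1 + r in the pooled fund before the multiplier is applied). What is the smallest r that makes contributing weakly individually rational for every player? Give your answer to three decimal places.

With matching at rate r, one contributed unit becomes (1 + r) in the pooled fund and returns 2.7 × (1 + r) / 4 to the contributor.
Setting this equal to 1: 1 + r = 4/2.7 = 1.4815.
So the minimum matching rate is r = 1.4815 − 1 = 0.481.

0.481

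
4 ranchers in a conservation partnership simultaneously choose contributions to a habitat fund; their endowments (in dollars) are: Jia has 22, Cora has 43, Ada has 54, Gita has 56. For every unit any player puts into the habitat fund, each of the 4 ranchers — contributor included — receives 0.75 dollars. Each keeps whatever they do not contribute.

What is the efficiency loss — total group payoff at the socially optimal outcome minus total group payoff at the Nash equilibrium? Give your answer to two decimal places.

The private return per contributed unit is 0.75 < 1 for everyone, so the Nash equilibrium is zero contribution and the group total is Σ E_j = 22 + 43 + 54 + 56 = 175.
Each contributed unit returns 3.000 to the group, so the social optimum is full contribution by everyone: group total = 3.000 × 175 = 525.00.
Efficiency loss = (3.000 − 1) × 175 = 350.00.

350.00 dollars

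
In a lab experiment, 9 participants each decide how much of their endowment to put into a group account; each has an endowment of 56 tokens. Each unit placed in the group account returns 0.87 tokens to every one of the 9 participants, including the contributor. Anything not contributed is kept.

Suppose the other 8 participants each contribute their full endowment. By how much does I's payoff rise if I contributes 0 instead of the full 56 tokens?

7.28 tokens

Switching from a contribution of 56 to 0 lets I keep an extra 56 tokens, but lowers the group account by 56, which costs I their own share of that drop: 0.87 × 56 = 48.72.
Net gain = 56 − 48.72 = 7.28. The private return per contributed unit (0.87) is below 1, so free-riding is indeed the best response regardless of what the others do.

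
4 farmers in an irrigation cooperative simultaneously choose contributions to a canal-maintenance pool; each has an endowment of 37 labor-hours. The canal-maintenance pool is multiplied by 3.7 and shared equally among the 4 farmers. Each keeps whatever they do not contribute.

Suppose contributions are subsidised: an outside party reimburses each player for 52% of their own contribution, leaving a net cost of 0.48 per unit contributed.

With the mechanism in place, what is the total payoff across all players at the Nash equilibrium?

624.56 labor-hours

The effective private return per unit is now (3.7/4) / 0.48 = 1.9271 > 1, so every player's dominant strategy flips to full contribution.
So the Nash equilibrium is full contribution by all 4; the group earns 4 × (37 × 0.52 + 3.7 × 37) = 624.56.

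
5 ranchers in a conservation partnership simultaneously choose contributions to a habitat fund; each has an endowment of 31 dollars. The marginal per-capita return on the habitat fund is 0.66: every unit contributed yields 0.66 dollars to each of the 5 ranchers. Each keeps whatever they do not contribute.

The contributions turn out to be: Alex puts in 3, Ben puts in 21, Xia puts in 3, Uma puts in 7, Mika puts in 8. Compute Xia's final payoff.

Total contributed: 3 + 21 + 3 + 7 + 8 = 42.
Each receives 0.66 × 42 = 27.72 from the habitat fund.
Xia keeps 31 − 3 = 28, so Xia's payoff is 28 + 27.72 = 55.72.

55.72 dollars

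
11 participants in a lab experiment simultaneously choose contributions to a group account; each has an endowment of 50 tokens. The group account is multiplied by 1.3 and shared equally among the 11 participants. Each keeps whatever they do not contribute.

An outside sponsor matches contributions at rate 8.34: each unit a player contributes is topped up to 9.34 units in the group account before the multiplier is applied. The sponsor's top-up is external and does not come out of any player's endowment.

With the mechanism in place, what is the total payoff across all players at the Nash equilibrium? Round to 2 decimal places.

With the mechanism, a contributed unit returns 1.3 × 9.34 / 11 = 1.1038 per unit of net cost to the contributor — now above 1 — so contributing fully is weakly dominant for every player.
So the Nash equilibrium is full contribution by all 11; the group earns 1.3 × 9.34 × 550 = 6678.10.

6678.10 tokens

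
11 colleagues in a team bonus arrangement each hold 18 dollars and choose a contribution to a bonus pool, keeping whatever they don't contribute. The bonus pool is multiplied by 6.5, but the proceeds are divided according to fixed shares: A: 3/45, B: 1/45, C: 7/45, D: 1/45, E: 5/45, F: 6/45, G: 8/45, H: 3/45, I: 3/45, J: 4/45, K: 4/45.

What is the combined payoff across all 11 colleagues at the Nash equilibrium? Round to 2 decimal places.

A player with share s gets back 6.5·s per unit contributed, so full contribution is dominant for anyone with s > 1/6.5 = 0.1538 and zero contribution is dominant for anyone below.
The shares above 0.1538 belong to C and G, contributing 18 each; the remaining 9 contribute 0. Total contributed: 36.
The bonus pool pays out 6.5 × 36 = 234.00 in total (split across the unequal shares, but the aggregate is all that matters for the group sum).
The 9 free-riders keep 18 each, adding 162. Group total = 162 + 234.00 = 396.00.

396.00 dollars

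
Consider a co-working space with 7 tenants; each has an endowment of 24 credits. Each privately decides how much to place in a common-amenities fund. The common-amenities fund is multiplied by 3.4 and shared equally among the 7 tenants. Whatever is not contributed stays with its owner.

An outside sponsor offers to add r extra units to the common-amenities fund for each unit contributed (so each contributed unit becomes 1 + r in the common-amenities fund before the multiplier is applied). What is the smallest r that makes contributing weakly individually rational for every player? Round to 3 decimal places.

1.059

With matching at rate r, one contributed unit becomes (1 + r) in the common-amenities fund and returns 3.4 × (1 + r) / 7 to the contributor.
Setting this equal to 1: 1 + r = 7/3.4 = 2.0588.
So the minimum matching rate is r = 2.0588 − 1 = 1.059.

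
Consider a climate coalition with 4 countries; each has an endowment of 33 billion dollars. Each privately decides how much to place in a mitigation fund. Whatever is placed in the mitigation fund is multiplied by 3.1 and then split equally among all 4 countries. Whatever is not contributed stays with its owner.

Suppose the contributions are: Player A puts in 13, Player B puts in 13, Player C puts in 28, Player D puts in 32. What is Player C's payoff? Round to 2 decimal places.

71.65 billion dollars

Total contributed: 13 + 13 + 28 + 32 = 86.
Each receives 3.1 × 86 / 4 = 66.65 from the mitigation fund.
Player C keeps 33 − 28 = 5, so Player C's payoff is 5 + 66.65 = 71.65.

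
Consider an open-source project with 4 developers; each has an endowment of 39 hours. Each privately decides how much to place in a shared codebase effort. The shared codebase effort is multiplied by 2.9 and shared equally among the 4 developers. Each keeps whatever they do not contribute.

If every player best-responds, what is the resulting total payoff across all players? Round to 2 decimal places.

Each contributed unit returns 2.9/4 = 0.7250 to its contributor — below 1 — so contributing 0 is dominant for every player. At the Nash equilibrium everyone keeps their 39, and the group total is 4 × 39 = 156.

156.00 hours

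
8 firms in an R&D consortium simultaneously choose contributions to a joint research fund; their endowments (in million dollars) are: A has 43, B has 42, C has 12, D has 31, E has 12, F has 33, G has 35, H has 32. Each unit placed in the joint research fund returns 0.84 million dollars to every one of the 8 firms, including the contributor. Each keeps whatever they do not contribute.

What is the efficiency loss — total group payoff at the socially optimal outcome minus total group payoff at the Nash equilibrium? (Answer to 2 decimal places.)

The private return per contributed unit is 0.84 < 1 for everyone, so the Nash equilibrium is zero contribution and the group total is Σ E_j = 43 + 42 + 12 + 31 + 12 + 33 + 35 + 32 = 240.
Each contributed unit returns 6.720 to the group, so the social optimum is full contribution by everyone: group total = 6.720 × 240 = 1612.80.
Efficiency loss = (6.720 − 1) × 240 = 1372.80.

1372.80 million dollars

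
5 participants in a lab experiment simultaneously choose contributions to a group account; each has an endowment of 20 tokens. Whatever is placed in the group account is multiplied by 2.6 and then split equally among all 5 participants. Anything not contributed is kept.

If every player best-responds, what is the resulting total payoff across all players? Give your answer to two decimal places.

100.00 tokens

Each contributed unit returns 2.6/5 = 0.5200 to its contributor — below 1 — so contributing 0 is dominant for every player. At the Nash equilibrium everyone keeps their 20, and the group total is 5 × 20 = 100.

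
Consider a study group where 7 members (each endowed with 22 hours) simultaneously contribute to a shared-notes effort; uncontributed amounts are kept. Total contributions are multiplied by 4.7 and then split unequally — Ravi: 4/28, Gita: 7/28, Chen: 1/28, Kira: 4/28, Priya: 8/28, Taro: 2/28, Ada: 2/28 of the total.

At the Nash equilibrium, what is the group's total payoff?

For player j, contributing a unit is worthwhile iff 4.7 × (j's share) ≥ 1, i.e. iff j's share is at least 0.2128.
Gita and Priya clear that bar, contributing 22 each; the remaining 5 contribute 0. Total contributed: 44.
The shared-notes effort pays out 4.7 × 44 = 206.80 in total (split across the unequal shares, but the aggregate is all that matters for the group sum).
The 5 free-riders keep 22 each, adding 110. Group total = 110 + 206.80 = 316.80.

316.80 hours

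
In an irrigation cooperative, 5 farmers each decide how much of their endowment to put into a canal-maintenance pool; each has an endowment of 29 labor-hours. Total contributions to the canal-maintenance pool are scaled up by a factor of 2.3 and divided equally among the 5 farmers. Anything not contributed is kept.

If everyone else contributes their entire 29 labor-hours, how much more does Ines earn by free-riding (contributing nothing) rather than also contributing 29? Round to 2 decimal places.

15.66 labor-hours

Switching from a contribution of 29 to 0 lets Ines keep an extra 29 labor-hours, but lowers the canal-maintenance pool by 29, which costs Ines their own share of that drop: 2.3/5 × 29 = 13.34.
Net gain = 29 − 13.34 = 15.66. The private return per contributed unit (0.4600) is below 1, so free-riding is indeed the best response regardless of what the others do.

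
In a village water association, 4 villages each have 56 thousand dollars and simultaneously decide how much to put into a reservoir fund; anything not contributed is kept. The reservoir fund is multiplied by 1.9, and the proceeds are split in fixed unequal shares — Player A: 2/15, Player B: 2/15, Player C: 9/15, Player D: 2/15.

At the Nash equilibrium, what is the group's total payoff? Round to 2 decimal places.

A player with share s gets back 1.9·s per unit contributed, so full contribution is dominant for anyone with s > 1/1.9 = 0.5263 and zero contribution is dominant for anyone below.
The only share above 0.5263 is Player C's 9/15, contributing 56; the remaining 3 contribute 0. Total contributed: 56.
The reservoir fund pays out 1.9 × 56 = 106.40 in total (split across the unequal shares, but the aggregate is all that matters for the group sum).
The 3 free-riders keep 56 each, adding 168. Group total = 168 + 106.40 = 274.40.

274.40 thousand dollars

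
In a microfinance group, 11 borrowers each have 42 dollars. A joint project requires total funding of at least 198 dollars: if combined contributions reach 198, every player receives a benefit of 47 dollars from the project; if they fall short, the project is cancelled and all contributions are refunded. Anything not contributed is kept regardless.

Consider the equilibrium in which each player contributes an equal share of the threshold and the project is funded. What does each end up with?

71 dollars

Equal share of the threshold: 198/11 = 18.
At this profile no one gains by cutting their contribution: any cut drops the total below 198, the project is cancelled, contributions are refunded, and the deviator ends with 42, which is less than 42 − 18 + 47 = 71. Contributing more than 18 just wastes the excess. So contributing exactly 18 is a best response.
Each player's payoff: 42 − 18 + 47 = 71.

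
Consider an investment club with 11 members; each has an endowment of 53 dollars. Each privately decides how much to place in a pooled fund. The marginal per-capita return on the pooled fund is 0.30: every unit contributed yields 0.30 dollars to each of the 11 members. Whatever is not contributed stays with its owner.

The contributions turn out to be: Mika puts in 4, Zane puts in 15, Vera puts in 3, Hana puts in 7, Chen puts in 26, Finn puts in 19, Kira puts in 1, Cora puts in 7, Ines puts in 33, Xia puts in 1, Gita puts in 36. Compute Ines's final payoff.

65.60 dollars

Total contributed: 4 + 15 + 3 + 7 + 26 + 19 + 1 + 7 + 33 + 1 + 36 = 152.
Each receives 0.30 × 152 = 45.60 from the pooled fund.
Ines keeps 53 − 33 = 20, so Ines's payoff is 20 + 45.60 = 65.60.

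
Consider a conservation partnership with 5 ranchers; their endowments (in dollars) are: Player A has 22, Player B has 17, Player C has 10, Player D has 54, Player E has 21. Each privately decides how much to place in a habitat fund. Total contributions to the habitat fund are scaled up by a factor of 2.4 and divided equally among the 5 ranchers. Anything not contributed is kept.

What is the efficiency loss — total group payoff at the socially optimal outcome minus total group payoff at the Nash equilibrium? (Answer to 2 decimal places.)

173.60 dollars

The private return per contributed unit is 2.4/5 = 0.4800 < 1 for every player regardless of endowment, so the Nash equilibrium is zero contribution and the group total is Σ E_j = 22 + 17 + 10 + 54 + 21 = 124.
Each contributed unit returns 2.400 to the group, so the social optimum is full contribution by everyone: group total = 2.400 × 124 = 297.60.
Efficiency loss = (2.400 − 1) × 124 = 173.60.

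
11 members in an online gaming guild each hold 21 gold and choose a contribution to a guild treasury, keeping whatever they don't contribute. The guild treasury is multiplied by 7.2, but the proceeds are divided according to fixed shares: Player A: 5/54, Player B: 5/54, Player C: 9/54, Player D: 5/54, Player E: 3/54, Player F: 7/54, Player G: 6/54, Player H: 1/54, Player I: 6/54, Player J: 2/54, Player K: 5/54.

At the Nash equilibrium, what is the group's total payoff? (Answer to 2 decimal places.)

Player j's private return per contributed unit is 7.2 × (j's share). Contributing is weakly dominant for j when that share is at least 1/7.2 = 0.1389, and contributing 0 is dominant otherwise.
The only share above 0.1389 is Player C's 9/54, contributing 21; the remaining 10 contribute 0. Total contributed: 21.
The guild treasury pays out 7.2 × 21 = 151.20 in total (split across the unequal shares, but the aggregate is all that matters for the group sum).
The 10 free-riders keep 21 each, adding 210. Group total = 210 + 151.20 = 361.20.

361.20 gold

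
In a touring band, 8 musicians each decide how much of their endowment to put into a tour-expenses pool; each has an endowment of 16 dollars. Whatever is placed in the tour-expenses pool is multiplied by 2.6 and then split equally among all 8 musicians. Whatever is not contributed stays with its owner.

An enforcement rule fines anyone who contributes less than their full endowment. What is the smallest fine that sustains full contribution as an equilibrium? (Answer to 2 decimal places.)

Given the others contribute fully, the best deviation is to contribute 0 (any partial contribution still incurs the fine and gives up units whose private return 0.3250 is below 1).
Deviating from 16 to 0 saves 16 dollars but forfeits the deviator's share of the drop in the tour-expenses pool: 2.6/8 × 16 = 5.20.
So the deviation gain is 16 − 5.20 = 10.80, and the fine must be at least 10.80 dollars to wipe it out.

10.80 dollars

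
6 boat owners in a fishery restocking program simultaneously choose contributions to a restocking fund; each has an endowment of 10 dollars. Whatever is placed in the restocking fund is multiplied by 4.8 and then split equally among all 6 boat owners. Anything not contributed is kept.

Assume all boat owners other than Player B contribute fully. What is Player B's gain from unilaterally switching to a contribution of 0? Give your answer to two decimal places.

Switching from a contribution of 10 to 0 lets Player B keep an extra 10 dollars, but lowers the restocking fund by 10, which costs Player B their own share of that drop: 4.8/6 × 10 = 8.00.
Net gain = 10 − 8.00 = 2.00. The private return per contributed unit (0.8000) is below 1, so free-riding is indeed the best response regardless of what the others do.

2.00 dollars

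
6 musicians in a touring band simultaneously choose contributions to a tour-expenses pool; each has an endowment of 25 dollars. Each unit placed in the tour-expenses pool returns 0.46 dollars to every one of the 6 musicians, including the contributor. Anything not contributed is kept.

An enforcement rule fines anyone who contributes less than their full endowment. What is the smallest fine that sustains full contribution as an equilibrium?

13.50 dollars

Given the others contribute fully, the best deviation is to contribute 0 (any partial contribution still incurs the fine and gives up units whose private return 0.46 is below 1).
Deviating from 25 to 0 saves 25 dollars but forfeits the deviator's share of the drop in the tour-expenses pool: 0.46 × 25 = 11.50.
So the deviation gain is 25 − 11.50 = 13.50, and the fine must be at least 13.50 dollars to wipe it out.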